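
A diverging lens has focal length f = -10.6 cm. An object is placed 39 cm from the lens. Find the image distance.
1/di = 1/f − 1/do → di = -8.335 cm (virtual image)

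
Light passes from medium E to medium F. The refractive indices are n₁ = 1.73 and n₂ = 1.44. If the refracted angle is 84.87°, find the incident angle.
sin θ₁ = (n₂/n₁)·sin θ₂ → θ₁ = 56°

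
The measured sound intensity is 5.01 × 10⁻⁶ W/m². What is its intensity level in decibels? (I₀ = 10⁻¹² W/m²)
β = 10·log₁₀(I/I₀) = 67 dB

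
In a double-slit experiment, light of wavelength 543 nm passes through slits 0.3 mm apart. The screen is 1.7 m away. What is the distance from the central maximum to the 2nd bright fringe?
y = mλL/d = 6.154 mm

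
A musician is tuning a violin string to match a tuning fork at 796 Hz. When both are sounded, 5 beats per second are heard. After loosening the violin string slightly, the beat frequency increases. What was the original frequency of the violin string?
791 Hz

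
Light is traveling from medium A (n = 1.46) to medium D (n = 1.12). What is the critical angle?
θc = arcsin(n₂/n₁) = 50.1°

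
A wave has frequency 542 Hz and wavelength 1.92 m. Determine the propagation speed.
v = fλ = 1041 m/s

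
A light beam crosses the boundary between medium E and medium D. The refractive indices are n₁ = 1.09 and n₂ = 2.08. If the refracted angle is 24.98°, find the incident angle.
sin θ₁ = (n₂/n₁)·sin θ₂ → θ₁ = 53.69°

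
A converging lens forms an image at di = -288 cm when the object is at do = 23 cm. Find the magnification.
M = −di/do = 12.52 (upright image)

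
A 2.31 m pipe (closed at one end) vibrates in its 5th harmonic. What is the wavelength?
λₙ = 4L/n = 1.848 m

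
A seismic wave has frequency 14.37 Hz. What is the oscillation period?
T = 1/f = 0.06959 s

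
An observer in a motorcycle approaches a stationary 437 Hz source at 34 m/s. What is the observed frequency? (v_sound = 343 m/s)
f_obs = f·(v + v_o)/v = 480.3 Hz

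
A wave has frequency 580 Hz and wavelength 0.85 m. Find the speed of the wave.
v = fλ = 493 m/s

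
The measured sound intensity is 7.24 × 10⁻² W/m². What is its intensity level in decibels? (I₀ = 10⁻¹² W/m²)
β = 10·log₁₀(I/I₀) = 108.6 dB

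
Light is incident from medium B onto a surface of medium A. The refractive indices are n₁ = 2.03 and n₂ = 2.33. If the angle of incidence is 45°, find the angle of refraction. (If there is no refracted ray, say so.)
sin θ₂ = (n₁/n₂)·sin θ₁ = 0.6161 → θ₂ = 38.03°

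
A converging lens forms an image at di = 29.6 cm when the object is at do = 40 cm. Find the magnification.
M = −di/do = -0.74 (inverted image)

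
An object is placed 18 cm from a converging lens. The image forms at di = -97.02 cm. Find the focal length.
1/f = 1/do + 1/di → f = 22.1 cm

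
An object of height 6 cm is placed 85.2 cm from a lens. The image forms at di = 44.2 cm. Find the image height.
hi = (-di/do) × ho = -3.113 cm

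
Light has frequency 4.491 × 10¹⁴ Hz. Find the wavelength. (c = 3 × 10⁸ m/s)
λ = c/f = 668 nm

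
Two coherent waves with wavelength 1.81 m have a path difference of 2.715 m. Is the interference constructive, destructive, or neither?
destructive — path difference = 1.5λ, an odd multiple of λ/2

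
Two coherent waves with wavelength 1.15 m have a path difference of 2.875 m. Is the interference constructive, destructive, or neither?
destructive — path difference = 2.5λ, an odd multiple of λ/2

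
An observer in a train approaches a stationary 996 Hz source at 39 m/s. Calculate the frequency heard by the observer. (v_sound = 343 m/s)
f_obs = f·(v + v_o)/v = 1109 Hz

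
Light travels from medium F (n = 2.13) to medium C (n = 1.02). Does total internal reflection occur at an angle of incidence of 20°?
θc = arcsin(n₂/n₁) = 28.61°; 20° < θc, so no — the ray refracts.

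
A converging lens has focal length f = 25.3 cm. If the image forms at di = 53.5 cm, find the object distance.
1/do = 1/f − 1/di → do = 48 cm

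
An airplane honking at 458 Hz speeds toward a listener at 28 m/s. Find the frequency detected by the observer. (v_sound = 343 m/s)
f_obs = f·v/(v − v_s) = 498.7 Hz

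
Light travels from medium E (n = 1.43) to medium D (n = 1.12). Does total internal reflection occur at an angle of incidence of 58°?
θc = arcsin(n₂/n₁) = 51.56°; 58° > θc, so yes — total internal reflection.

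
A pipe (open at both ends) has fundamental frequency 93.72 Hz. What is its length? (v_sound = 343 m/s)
L = v/(2f₁) = 1.83 m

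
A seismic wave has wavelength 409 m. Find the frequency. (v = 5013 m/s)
f = v/λ = 12.26 Hz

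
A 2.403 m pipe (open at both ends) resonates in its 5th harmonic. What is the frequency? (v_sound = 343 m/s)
fₙ = nv/(2L) = 356.8 Hz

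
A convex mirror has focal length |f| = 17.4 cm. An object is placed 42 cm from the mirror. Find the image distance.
f = −17.4 cm (convex); 1/di = 1/f − 1/do → di = -12.3 cm (virtual image, behind mirror)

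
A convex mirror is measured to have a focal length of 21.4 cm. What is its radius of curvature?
R = 2|f| = 42.8 cm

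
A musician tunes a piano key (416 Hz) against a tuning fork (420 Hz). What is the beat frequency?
4 Hz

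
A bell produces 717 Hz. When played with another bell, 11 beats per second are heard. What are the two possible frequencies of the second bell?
f₂ = 717 ± 11 Hz → 728 Hz or 706 Hz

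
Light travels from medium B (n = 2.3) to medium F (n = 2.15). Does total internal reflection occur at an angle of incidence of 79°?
θc = arcsin(n₂/n₁) = 69.19°; 79° > θc, so yes — total internal reflection.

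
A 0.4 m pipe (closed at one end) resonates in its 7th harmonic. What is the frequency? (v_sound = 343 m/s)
fₙ = nv/(4L) = 1501 Hz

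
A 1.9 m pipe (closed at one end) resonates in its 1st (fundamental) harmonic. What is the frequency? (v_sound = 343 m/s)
fₙ = nv/(4L) = 45.13 Hz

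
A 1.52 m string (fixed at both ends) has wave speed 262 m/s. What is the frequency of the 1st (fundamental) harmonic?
fₙ = nv/(2L) = 86.18 Hz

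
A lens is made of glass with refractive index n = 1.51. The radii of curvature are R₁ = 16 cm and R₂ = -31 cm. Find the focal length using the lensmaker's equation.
1/f = (n − 1)(1/R₁ − 1/R₂) → f = 20.69 cm (converging lens)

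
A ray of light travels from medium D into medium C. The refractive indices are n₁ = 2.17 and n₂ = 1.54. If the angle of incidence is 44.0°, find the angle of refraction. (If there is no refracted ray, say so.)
sin θ₂ = (n₁/n₂)·sin θ₁ = 0.9788 → θ₂ = 78.19°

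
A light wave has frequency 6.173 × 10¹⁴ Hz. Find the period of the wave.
T = 1/f = 1.620 × 10⁻¹⁵ s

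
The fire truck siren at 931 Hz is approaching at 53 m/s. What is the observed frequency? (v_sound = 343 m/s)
f_obs = f·v/(v − v_s) = 1101 Hz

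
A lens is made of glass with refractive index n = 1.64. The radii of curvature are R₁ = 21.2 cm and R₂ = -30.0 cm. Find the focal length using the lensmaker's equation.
1/f = (n − 1)(1/R₁ − 1/R₂) → f = 19.41 cm (converging lens)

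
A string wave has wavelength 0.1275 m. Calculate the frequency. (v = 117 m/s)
f = v/λ = 917.6 Hz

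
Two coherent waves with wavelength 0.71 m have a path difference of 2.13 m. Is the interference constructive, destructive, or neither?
constructive — path difference = 3λ, a whole number of wavelengths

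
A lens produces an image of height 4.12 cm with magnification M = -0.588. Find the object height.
ho = |hi|/|M| = 7.007 cm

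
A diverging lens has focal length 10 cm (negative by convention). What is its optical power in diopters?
P = 1/f = -10 D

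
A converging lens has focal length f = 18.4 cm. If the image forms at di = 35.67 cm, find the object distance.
1/do = 1/f − 1/di → do = 38 cm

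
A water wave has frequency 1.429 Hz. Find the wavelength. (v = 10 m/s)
λ = v/f = 6.998 m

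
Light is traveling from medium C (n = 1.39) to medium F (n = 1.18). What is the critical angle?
θc = arcsin(n₂/n₁) = 58.09°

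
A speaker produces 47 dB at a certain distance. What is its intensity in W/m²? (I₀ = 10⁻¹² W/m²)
I = I₀·10^(β/10) = 5.01 × 10⁻⁸ W/m²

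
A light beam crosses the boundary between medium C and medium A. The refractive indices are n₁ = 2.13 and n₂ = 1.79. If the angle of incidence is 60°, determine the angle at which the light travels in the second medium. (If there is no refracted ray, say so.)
sin θ₂ = (n₁/n₂)·sin θ₁ = 1.031 > 1, so there is no refracted ray — the light undergoes total internal reflection.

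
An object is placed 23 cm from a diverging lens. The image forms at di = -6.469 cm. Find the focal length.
1/f = 1/do + 1/di → f = -9 cm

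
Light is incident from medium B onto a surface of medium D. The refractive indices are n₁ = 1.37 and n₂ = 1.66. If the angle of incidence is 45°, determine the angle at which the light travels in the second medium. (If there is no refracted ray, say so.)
sin θ₂ = (n₁/n₂)·sin θ₁ = 0.5836 → θ₂ = 35.7°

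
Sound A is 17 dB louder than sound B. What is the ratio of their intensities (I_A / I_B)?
I_A/I_B = 10^(Δβ/10) = 50.12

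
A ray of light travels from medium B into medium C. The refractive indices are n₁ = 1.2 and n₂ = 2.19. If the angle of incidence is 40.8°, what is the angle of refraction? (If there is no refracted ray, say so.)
sin θ₂ = (n₁/n₂)·sin θ₁ = 0.358 → θ₂ = 20.98°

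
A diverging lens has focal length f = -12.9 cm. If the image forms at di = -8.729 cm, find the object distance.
1/do = 1/f − 1/di → do = 27 cm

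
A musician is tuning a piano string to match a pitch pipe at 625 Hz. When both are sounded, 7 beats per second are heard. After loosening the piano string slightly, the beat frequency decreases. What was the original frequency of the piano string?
632 Hz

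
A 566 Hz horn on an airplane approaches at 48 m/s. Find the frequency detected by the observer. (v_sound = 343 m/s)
f_obs = f·v/(v − v_s) = 658.1 Hz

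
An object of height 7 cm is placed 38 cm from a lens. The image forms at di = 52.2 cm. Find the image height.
hi = (-di/do) × ho = -9.616 cm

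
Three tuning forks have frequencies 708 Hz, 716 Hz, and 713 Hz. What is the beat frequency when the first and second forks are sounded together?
8 Hz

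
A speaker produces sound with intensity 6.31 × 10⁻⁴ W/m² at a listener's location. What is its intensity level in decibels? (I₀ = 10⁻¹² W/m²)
β = 10·log₁₀(I/I₀) = 88 dB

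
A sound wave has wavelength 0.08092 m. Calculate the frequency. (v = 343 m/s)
f = v/λ = 4239 Hz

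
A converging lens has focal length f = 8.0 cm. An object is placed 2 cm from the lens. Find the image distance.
1/di = 1/f − 1/do → di = -2.667 cm (virtual image)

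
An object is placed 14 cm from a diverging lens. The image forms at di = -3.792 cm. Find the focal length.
1/f = 1/do + 1/di → f = -5.201 cm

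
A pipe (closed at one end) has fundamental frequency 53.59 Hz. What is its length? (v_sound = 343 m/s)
L = v/(4f₁) = 1.6 m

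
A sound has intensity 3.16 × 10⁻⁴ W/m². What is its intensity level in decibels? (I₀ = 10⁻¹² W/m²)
β = 10·log₁₀(I/I₀) = 85 dB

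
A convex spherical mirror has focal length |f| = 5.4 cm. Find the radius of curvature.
R = 2|f| = 10.8 cm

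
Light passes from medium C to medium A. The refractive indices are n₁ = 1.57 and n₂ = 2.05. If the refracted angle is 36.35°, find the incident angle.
sin θ₁ = (n₂/n₁)·sin θ₂ → θ₁ = 50.71°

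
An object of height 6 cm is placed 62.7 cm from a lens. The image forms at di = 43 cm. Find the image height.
hi = (-di/do) × ho = -4.115 cm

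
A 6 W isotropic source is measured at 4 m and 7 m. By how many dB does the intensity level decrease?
Δβ = 20·log₁₀(r₂/r₁) = 4.861 dB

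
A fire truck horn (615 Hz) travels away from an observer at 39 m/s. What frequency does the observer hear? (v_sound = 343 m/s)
f_obs = f·v/(v + v_s) = 552.2 Hz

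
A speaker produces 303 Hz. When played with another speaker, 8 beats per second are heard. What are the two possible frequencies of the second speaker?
f₂ = 303 ± 8 Hz → 311 Hz or 295 Hz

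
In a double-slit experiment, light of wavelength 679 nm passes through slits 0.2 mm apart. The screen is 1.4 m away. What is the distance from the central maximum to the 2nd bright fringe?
y = mλL/d = 9.506 mm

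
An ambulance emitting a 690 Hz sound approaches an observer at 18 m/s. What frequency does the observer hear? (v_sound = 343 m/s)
f_obs = f·v/(v − v_s) = 728.2 Hz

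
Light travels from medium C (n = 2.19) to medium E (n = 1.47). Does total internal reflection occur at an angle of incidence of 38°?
θc = arcsin(n₂/n₁) = 42.16°; 38° < θc, so no — the ray refracts.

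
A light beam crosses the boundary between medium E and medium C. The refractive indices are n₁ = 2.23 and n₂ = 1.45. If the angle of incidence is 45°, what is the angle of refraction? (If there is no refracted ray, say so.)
sin θ₂ = (n₁/n₂)·sin θ₁ = 1.087 > 1, so there is no refracted ray — the light undergoes total internal reflection.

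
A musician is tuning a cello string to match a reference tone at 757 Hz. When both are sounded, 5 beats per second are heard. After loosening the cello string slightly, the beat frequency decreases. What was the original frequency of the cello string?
762 Hz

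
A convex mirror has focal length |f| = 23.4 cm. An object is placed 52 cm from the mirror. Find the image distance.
f = −23.4 cm (convex); 1/di = 1/f − 1/do → di = -16.14 cm (virtual image, behind mirror)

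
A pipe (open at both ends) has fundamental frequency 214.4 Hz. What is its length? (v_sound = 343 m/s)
L = v/(2f₁) = 0.7999 m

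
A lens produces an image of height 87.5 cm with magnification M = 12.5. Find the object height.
ho = |hi|/|M| = 7 cm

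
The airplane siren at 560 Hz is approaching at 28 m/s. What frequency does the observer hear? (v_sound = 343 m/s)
f_obs = f·v/(v − v_s) = 609.8 Hz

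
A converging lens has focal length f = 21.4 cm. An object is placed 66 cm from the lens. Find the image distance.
1/di = 1/f − 1/do → di = 31.67 cm (real image)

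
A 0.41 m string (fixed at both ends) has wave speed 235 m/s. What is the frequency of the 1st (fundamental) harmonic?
fₙ = nv/(2L) = 286.6 Hz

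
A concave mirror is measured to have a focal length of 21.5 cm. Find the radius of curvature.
R = 2|f| = 43 cm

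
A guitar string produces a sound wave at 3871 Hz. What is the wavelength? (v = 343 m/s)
λ = v/f = 0.08861 m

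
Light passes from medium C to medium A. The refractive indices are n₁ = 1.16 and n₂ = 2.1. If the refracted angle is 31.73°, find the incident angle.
sin θ₁ = (n₂/n₁)·sin θ₂ → θ₁ = 72.19°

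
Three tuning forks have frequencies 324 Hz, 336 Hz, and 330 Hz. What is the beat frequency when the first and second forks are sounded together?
12 Hz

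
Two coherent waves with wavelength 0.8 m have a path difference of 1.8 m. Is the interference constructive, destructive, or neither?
neither (partial) — path difference = 2.25λ, neither a whole number of wavelengths nor an odd multiple of λ/2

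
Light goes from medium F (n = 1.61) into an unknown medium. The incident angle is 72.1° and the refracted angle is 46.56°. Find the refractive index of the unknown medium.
n₂ = n₁·sin θ₁ / sin θ₂ = 2.11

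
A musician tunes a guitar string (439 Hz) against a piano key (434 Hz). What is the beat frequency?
5 Hz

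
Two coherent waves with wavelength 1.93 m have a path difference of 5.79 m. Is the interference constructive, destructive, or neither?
constructive — path difference = 3λ, a whole number of wavelengths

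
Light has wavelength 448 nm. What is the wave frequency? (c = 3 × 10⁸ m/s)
f = c/λ = 6.696 × 10¹⁴ Hz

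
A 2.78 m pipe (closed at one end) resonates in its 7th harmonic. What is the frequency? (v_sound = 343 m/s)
fₙ = nv/(4L) = 215.9 Hz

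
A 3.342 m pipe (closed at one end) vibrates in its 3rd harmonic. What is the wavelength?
λₙ = 4L/n = 4.456 m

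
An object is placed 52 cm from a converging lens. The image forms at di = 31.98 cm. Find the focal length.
1/f = 1/do + 1/di → f = 19.8 cm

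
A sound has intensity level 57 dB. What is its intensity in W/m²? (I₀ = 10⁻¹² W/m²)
I = I₀·10^(β/10) = 5.01 × 10⁻⁷ W/m²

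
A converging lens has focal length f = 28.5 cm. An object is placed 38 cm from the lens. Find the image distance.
1/di = 1/f − 1/do → di = 114 cm (real image)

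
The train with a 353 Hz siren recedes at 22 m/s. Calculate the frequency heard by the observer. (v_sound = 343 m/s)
f_obs = f·v/(v + v_s) = 331.7 Hz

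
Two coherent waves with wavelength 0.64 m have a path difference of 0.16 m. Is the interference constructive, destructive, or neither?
neither (partial) — path difference = 0.25λ, neither a whole number of wavelengths nor an odd multiple of λ/2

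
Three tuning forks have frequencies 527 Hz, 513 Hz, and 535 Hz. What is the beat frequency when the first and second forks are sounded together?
14 Hz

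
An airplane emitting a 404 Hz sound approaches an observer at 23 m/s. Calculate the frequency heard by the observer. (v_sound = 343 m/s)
f_obs = f·v/(v − v_s) = 433 Hz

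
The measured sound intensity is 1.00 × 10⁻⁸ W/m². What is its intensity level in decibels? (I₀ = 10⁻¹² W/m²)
β = 10·log₁₀(I/I₀) = 40 dB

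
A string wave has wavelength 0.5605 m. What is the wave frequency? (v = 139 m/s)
f = v/λ = 248 Hz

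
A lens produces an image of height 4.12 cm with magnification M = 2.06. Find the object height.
ho = |hi|/|M| = 2 cm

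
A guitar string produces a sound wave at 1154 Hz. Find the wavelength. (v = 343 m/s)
λ = v/f = 0.2972 m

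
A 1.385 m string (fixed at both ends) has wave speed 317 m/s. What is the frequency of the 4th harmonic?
fₙ = nv/(2L) = 457.8 Hz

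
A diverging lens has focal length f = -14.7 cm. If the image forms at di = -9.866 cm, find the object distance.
1/do = 1/f − 1/di → do = 30 cm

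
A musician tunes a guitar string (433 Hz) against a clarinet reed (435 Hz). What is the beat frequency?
2 Hz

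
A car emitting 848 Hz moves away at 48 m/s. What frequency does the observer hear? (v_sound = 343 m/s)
f_obs = f·v/(v + v_s) = 743.9 Hz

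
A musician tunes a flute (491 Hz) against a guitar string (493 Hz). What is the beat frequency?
2 Hz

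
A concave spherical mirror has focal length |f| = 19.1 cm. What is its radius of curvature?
R = 2|f| = 38.2 cm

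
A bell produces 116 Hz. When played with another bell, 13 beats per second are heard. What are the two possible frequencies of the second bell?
f₂ = 116 ± 13 Hz → 129 Hz or 103 Hz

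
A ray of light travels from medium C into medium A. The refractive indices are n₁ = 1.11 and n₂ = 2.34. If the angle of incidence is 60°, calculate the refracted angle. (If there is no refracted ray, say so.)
sin θ₂ = (n₁/n₂)·sin θ₁ = 0.4108 → θ₂ = 24.26°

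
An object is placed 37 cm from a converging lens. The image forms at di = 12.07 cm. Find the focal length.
1/f = 1/do + 1/di → f = 9.101 cm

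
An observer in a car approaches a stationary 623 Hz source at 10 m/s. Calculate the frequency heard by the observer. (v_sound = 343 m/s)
f_obs = f·(v + v_o)/v = 641.2 Hz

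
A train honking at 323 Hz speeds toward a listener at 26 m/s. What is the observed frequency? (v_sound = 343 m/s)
f_obs = f·v/(v − v_s) = 349.5 Hz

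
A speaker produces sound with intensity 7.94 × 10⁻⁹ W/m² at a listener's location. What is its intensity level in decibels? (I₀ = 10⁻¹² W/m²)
β = 10·log₁₀(I/I₀) = 39 dB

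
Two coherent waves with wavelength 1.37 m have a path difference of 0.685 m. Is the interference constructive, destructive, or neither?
destructive — path difference = 0.5λ, an odd multiple of λ/2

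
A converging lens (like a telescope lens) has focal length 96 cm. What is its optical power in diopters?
P = 1/f = 1.042 D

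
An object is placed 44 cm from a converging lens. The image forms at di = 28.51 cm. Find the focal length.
1/f = 1/do + 1/di → f = 17.3 cm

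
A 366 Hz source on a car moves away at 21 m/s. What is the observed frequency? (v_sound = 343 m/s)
f_obs = f·v/(v + v_s) = 344.9 Hz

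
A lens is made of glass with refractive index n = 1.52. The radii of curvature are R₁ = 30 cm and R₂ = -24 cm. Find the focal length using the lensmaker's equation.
1/f = (n − 1)(1/R₁ − 1/R₂) → f = 25.64 cm (converging lens)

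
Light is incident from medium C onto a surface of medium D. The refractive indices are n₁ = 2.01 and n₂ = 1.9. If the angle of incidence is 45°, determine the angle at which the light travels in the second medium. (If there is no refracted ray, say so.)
sin θ₂ = (n₁/n₂)·sin θ₁ = 0.748 → θ₂ = 48.42°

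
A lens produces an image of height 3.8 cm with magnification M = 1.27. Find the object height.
ho = |hi|/|M| = 2.992 cm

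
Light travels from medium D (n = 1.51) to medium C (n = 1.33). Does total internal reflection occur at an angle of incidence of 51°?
θc = arcsin(n₂/n₁) = 61.74°; 51° < θc, so no — the ray refracts.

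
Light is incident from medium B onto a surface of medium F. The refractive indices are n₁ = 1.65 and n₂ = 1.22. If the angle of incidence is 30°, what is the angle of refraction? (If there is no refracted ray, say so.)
sin θ₂ = (n₁/n₂)·sin θ₁ = 0.6762 → θ₂ = 42.55°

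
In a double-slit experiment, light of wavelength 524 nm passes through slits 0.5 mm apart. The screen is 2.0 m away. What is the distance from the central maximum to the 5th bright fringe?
y = mλL/d = 10.48 mm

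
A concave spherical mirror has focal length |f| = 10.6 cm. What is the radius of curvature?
R = 2|f| = 21.2 cm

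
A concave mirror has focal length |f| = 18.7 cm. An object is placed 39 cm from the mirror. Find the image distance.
f = +18.7 cm (concave); 1/di = 1/f − 1/do → di = 35.93 cm (real image, in front of mirror)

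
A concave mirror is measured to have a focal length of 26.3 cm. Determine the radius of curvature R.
R = 2|f| = 52.6 cm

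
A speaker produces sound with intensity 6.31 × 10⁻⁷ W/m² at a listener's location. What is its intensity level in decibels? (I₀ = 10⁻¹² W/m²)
β = 10·log₁₀(I/I₀) = 58 dB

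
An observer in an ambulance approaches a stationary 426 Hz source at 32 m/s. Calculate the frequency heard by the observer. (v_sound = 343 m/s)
f_obs = f·(v + v_o)/v = 465.7 Hz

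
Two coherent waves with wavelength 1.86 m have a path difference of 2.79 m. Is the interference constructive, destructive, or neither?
destructive — path difference = 1.5λ, an odd multiple of λ/2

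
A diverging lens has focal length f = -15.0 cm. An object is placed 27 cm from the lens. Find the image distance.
1/di = 1/f − 1/do → di = -9.643 cm (virtual image)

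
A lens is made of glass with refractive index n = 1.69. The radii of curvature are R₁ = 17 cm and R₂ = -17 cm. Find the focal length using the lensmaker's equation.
1/f = (n − 1)(1/R₁ − 1/R₂) → f = 12.32 cm (converging lens)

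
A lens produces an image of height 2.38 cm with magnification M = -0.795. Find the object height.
ho = |hi|/|M| = 2.994 cm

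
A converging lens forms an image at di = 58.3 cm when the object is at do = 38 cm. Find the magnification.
M = −di/do = -1.534 (inverted image)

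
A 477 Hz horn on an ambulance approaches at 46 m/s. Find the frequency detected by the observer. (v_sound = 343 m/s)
f_obs = f·v/(v − v_s) = 550.9 Hz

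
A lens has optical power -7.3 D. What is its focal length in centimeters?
f = 1/P = -13.7 cm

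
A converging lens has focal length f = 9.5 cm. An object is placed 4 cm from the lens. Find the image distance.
1/di = 1/f − 1/do → di = -6.909 cm (virtual image)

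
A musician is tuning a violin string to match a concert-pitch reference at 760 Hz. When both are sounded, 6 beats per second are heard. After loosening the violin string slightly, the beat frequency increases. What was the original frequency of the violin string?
754 Hz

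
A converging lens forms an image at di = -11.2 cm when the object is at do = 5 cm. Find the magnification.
M = −di/do = 2.24 (upright image)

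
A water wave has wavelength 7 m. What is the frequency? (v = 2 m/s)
f = v/λ = 0.2857 Hz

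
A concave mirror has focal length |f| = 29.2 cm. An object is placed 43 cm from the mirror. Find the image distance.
f = +29.2 cm (concave); 1/di = 1/f − 1/do → di = 90.99 cm (real image, in front of mirror)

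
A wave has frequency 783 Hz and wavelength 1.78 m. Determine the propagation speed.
v = fλ = 1394 m/s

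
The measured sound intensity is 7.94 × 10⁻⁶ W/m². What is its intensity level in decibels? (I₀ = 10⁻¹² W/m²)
β = 10·log₁₀(I/I₀) = 69 dB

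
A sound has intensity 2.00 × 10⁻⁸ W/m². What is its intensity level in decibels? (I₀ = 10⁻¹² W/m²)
β = 10·log₁₀(I/I₀) = 43.01 dB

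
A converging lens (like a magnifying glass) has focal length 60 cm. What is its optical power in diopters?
P = 1/f = 1.667 D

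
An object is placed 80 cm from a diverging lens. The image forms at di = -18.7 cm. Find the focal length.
1/f = 1/do + 1/di → f = -24.4 cm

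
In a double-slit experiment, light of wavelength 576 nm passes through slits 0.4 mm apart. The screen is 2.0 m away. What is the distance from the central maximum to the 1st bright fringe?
y = mλL/d = 2.88 mm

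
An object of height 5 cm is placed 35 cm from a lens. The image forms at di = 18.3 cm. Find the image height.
hi = (-di/do) × ho = -2.614 cm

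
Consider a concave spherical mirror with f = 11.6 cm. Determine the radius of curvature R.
R = 2|f| = 23.2 cm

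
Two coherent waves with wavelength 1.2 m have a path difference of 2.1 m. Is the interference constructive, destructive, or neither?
neither (partial) — path difference = 1.75λ, neither a whole number of wavelengths nor an odd multiple of λ/2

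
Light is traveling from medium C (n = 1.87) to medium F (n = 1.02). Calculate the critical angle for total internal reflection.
θc = arcsin(n₂/n₁) = 33.06°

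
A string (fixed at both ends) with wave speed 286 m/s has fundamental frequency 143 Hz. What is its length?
L = v/(2f₁) = 1 m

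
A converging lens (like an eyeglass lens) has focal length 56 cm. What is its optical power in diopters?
P = 1/f = 1.786 D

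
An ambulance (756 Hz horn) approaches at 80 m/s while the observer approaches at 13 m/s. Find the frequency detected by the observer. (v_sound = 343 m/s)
f_obs = f·(v + v_o)/(v − v_s) = 1023 Hz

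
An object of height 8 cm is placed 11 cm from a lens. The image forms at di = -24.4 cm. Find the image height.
hi = (-di/do) × ho = 17.75 cm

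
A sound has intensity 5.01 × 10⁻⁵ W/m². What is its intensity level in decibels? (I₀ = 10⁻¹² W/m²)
β = 10·log₁₀(I/I₀) = 77 dB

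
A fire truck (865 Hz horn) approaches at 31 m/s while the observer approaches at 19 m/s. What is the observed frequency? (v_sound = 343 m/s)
f_obs = f·(v + v_o)/(v − v_s) = 1004 Hz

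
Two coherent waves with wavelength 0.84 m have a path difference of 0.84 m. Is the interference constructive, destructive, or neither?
constructive — path difference = 1λ, a whole number of wavelengths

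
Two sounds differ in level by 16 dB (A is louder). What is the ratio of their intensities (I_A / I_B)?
I_A/I_B = 10^(Δβ/10) = 39.81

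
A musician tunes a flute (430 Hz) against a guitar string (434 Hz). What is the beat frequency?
4 Hz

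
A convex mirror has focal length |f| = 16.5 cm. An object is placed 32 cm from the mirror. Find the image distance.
f = −16.5 cm (convex); 1/di = 1/f − 1/do → di = -10.89 cm (virtual image, behind mirror)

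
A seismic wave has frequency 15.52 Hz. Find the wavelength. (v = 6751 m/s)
λ = v/f = 435 m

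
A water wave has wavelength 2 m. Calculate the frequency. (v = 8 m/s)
f = v/λ = 4 Hz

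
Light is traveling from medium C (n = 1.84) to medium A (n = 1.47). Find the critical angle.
θc = arcsin(n₂/n₁) = 53.03°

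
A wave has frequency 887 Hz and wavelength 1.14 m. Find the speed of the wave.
v = fλ = 1011 m/s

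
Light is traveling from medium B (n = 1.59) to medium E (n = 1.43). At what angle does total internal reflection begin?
θc = arcsin(n₂/n₁) = 64.08°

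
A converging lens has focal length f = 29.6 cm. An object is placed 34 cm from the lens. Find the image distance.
1/di = 1/f − 1/do → di = 228.7 cm (real image)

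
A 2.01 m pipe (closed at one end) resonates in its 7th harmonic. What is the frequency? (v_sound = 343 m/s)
fₙ = nv/(4L) = 298.6 Hz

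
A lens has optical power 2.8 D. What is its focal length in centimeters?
f = 1/P = 35.71 cm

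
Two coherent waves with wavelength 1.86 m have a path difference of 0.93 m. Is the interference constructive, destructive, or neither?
destructive — path difference = 0.5λ, an odd multiple of λ/2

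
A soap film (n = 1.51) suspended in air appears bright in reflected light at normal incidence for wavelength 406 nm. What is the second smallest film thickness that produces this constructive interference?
2nt = (m − ½)λ with m = 2 → t = (m − ½)λ/(2n) = 201.7 nm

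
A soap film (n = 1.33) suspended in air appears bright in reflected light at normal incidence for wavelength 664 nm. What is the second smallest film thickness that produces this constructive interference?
2nt = (m − ½)λ with m = 2 → t = (m − ½)λ/(2n) = 374.4 nm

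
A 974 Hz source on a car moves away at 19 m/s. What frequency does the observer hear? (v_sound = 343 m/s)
f_obs = f·v/(v + v_s) = 922.9 Hz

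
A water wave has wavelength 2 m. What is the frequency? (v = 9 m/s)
f = v/λ = 4.5 Hz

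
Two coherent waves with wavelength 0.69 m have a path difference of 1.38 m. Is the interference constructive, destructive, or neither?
constructive — path difference = 2λ, a whole number of wavelengths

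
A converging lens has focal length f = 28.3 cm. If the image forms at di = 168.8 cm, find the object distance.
1/do = 1/f − 1/di → do = 34 cm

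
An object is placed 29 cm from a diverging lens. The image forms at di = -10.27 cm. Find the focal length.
1/f = 1/do + 1/di → f = -15.9 cm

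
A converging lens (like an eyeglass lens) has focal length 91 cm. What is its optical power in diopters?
P = 1/f = 1.099 D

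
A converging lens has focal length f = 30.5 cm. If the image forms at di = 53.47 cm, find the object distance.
1/do = 1/f − 1/di → do = 71 cm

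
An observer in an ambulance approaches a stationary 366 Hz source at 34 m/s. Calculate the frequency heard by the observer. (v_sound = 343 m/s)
f_obs = f·(v + v_o)/v = 402.3 Hz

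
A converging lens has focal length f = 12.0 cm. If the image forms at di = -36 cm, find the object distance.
1/do = 1/f − 1/di → do = 9 cm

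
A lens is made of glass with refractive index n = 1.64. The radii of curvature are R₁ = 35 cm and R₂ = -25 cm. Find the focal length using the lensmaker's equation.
1/f = (n − 1)(1/R₁ − 1/R₂) → f = 22.79 cm (converging lens)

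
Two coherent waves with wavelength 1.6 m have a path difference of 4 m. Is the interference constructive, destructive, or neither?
destructive — path difference = 2.5λ, an odd multiple of λ/2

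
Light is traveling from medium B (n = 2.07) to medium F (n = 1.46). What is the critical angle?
θc = arcsin(n₂/n₁) = 44.85°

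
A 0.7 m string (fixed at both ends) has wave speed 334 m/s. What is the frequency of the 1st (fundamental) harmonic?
fₙ = nv/(2L) = 238.6 Hz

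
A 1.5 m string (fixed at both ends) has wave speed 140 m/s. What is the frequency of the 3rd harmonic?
fₙ = nv/(2L) = 140 Hz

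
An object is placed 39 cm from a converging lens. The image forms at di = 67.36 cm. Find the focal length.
1/f = 1/do + 1/di → f = 24.7 cm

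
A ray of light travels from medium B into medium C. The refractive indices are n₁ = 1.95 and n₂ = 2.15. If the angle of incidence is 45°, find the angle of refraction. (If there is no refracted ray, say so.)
sin θ₂ = (n₁/n₂)·sin θ₁ = 0.6413 → θ₂ = 39.89°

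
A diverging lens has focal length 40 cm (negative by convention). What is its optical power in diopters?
P = 1/f = -2.5 D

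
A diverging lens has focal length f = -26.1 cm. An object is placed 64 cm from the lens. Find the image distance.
1/di = 1/f − 1/do → di = -18.54 cm (virtual image)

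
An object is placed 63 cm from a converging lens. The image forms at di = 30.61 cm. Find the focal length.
1/f = 1/do + 1/di → f = 20.6 cm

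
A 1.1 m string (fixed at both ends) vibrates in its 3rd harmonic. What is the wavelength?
λₙ = 2L/n = 0.7333 m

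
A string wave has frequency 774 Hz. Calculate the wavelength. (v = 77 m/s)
λ = v/f = 0.09948 m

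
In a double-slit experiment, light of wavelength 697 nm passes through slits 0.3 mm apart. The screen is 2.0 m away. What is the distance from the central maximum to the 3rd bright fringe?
y = mλL/d = 13.94 mm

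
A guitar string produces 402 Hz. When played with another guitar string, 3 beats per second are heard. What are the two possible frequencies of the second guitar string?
f₂ = 402 ± 3 Hz → 405 Hz or 399 Hz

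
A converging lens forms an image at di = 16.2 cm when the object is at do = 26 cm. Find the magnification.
M = −di/do = -0.6231 (inverted image)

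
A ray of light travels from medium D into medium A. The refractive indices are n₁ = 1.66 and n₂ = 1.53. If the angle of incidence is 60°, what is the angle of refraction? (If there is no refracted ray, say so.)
sin θ₂ = (n₁/n₂)·sin θ₁ = 0.9396 → θ₂ = 69.99°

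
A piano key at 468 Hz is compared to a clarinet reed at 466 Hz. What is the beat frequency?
2 Hz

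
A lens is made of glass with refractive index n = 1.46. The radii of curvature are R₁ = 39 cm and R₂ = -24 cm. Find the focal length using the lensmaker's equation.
1/f = (n − 1)(1/R₁ − 1/R₂) → f = 32.3 cm (converging lens)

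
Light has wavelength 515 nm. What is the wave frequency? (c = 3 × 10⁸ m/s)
f = c/λ = 5.825 × 10¹⁴ Hz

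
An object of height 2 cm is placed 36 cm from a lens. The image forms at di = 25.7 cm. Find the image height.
hi = (-di/do) × ho = -1.428 cm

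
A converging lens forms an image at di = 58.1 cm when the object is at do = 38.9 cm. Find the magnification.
M = −di/do = -1.494 (inverted image)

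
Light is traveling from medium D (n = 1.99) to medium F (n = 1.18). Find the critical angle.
θc = arcsin(n₂/n₁) = 36.37°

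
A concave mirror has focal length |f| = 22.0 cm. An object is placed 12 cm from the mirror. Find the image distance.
f = +22.0 cm (concave); 1/di = 1/f − 1/do → di = -26.4 cm (virtual image, behind mirror)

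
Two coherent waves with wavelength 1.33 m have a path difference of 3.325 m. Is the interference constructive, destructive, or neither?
destructive — path difference = 2.5λ, an odd multiple of λ/2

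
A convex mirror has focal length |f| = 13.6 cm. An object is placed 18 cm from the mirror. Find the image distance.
f = −13.6 cm (convex); 1/di = 1/f − 1/do → di = -7.747 cm (virtual image, behind mirror)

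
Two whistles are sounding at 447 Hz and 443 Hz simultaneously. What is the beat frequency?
4 Hz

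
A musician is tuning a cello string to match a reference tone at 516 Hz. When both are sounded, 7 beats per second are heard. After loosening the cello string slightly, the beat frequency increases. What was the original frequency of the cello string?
509 Hz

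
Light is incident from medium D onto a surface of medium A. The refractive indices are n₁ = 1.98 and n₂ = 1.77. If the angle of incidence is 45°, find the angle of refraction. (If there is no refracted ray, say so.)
sin θ₂ = (n₁/n₂)·sin θ₁ = 0.791 → θ₂ = 52.28°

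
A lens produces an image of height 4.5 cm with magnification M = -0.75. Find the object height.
ho = |hi|/|M| = 6 cm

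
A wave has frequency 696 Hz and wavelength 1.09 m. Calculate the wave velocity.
v = fλ = 758.6 m/s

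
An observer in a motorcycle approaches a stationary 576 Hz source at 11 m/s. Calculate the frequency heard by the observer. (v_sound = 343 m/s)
f_obs = f·(v + v_o)/v = 594.5 Hz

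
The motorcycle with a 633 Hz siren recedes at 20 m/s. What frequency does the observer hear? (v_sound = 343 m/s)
f_obs = f·v/(v + v_s) = 598.1 Hz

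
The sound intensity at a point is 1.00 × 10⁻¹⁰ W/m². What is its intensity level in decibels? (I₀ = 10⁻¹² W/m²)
β = 10·log₁₀(I/I₀) = 20 dB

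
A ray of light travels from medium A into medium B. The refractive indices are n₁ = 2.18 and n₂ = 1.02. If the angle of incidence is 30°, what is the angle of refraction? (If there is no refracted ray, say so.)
sin θ₂ = (n₁/n₂)·sin θ₁ = 1.069 > 1, so there is no refracted ray — the light undergoes total internal reflection.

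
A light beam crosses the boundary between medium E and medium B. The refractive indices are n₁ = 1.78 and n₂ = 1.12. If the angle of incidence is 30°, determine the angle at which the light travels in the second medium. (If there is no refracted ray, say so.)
sin θ₂ = (n₁/n₂)·sin θ₁ = 0.7946 → θ₂ = 52.62°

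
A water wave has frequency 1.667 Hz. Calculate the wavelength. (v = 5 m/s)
λ = v/f = 2.999 m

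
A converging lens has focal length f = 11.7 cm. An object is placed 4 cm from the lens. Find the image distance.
1/di = 1/f − 1/do → di = -6.078 cm (virtual image)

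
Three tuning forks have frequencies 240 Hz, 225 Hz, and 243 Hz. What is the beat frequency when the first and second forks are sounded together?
15 Hz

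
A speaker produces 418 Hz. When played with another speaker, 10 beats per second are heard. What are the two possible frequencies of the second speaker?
f₂ = 418 ± 10 Hz → 428 Hz or 408 Hz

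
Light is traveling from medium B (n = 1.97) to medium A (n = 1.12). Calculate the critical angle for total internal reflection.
θc = arcsin(n₂/n₁) = 34.65°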